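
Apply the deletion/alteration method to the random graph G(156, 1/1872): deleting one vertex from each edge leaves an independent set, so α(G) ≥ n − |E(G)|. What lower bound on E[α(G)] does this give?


E[|E(G)|] = C(156, 2)·p = 12090 · (1/1872) = 155/24.
E[α(G)] ≥ n − E[|E(G)|] = 156 − 155/24 = 3589/24.
Numerically: ≈ 149.542.
(This is only a lower bound; the true E[α(G)] may be larger.)

E[α(G)] ≥ 3589/24 ≈ 149.542.


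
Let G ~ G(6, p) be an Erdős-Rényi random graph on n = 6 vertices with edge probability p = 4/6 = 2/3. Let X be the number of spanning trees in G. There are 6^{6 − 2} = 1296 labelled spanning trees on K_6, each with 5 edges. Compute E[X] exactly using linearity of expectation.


K_6 has 6^{6 − 2} = 1296 labelled spanning trees.
For each such spanning tree H, let X_H = 1 if all 5 edges of H are present in G. Then P[X_H = 1] = p^{5} = (2/3)^{5} = 32/243.
By linearity: E[X] = Σ_H E[X_H] = 1296 · p^{5} = 1296 · 32/243 = 512/3.
Numerically: E[X] ≈ 170.67.

E[X] = 1296 · (2/3)^{5} = 512/3 ≈ 170.67.


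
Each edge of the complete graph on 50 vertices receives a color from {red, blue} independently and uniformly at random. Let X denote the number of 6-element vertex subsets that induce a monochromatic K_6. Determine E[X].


Let X = Σ_S X_S over the C(50, 6) = 15890700 subsets S of size 6, where X_S = 1 if the K_6 on S is monochromatic.
For a fixed S, the K_6 on S has C(6, 2) = 15 edges. P[all 15 edges red] = (1/2)^15, and likewise for blue, so P[monochromatic] = 2·(1/2)^15 = 2^{1 − 15} = 1/16384.
Summing: E[X] = C(50, 6) · 2^{1 − 15} = 15890700 · 1/16384 = 3972675/4096.
Numerically: E[X] ≈ 969.891357.

E[X] = C(50,6)·2^(1−C(6,2)) = 3972675/4096 ≈ 969.891357.


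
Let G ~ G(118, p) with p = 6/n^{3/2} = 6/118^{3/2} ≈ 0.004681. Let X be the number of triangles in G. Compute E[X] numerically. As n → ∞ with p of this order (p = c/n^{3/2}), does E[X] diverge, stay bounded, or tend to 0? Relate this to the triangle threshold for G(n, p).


Number of potential triangles: C(118, 3) = 266916.
Each occurs with probability p³ ≈ (0.004681)³ ≈ 1.025616e-07.
By linearity: E[X] = C(118, 3)·p³ ≈ 266916 · 1.025616e-07 ≈ 0.0274.
Since α = 3/2 > 1, p = c/n^{3/2} = o(1/n) is below the triangle threshold p ~ 1/n. Asymptotically E[X] ~ (c³/6)·n^{3(1−α)} = (6³/6)·n^{-1.5} → 0, so by Markov's inequality G has no triangles w.h.p.

E[X] ≈ 0.0274; in regime p = Θ(1/n^{3/2}) E[X] tends to 0 (below the triangle threshold p ~ 1/n).


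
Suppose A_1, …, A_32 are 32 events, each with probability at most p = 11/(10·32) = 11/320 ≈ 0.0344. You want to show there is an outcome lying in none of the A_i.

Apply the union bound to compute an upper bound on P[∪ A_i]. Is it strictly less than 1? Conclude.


Union bound: P[∪_{i=1}^{32} A_i] ≤ Σ_i P[A_i] ≤ 32·p = 32·(11/320) = 11/10.
Numerically: 11/10 ≈ 1.1000.
Is 11/10 < 1? NO.
Since the bound 11/10 is ≥ 1, the union bound is uninformative here; it does NOT by itself certify existence.

32·p = 11/10 ≈ 1.1000; existence NOT certified by the union bound.


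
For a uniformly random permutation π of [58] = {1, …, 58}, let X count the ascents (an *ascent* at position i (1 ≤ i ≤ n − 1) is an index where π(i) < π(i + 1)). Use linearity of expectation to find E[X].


Write X = Σ X_I over i = 1, …, 57, with X_I the indicator of one ascent.
There are 57 indicators.
For each fixed i, the pair (π(i), π(i+1)) is a uniformly random ordered pair of distinct values from {1, …, 58}; by symmetry P[π(i) < π(i+1)] = 1/2.
By linearity: E[X] = 57 · (1/2) = (58 − 1) · (1/2) = 57/2 ≈ 28.5000.

E[X] = 57/2 = 28.5000.


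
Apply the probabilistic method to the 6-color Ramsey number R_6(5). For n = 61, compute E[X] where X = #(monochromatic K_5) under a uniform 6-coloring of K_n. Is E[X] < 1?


E[X] = C(61, 5) · 6^{1 − 10} = 5949147 · 6^{−9} = 5949147/10077696.
As a reduced fraction: E[X] = 1983049/3359232 ≈ 0.5903281.
Is E[X] < 1? YES.
Since E[X] < 1, there exists a 6-coloring of K_{61} with no monochromatic K_5; hence R_6(5) > 61.

E[X] = 1983049/3359232 ≈ 0.5903281; E[X] < 1, so R_6(5) > 61.


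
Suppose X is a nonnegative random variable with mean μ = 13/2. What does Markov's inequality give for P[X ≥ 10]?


μ = E[X] = 13/2, a = 10.
Markov: P[X ≥ 10] ≤ μ/a = (13/2)/10 = 13/20.
Numerically: ≈ 0.650.
(Since a = 10 > μ = 6.500, the bound 13/20 is < 1 and informative.)

P[X ≥ 10] ≤ 13/20 ≈ 0.650.


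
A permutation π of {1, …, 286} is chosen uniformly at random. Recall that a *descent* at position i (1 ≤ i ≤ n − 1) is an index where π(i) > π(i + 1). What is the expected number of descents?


Write X = Σ X_I over i = 1, …, 285, with X_I the indicator of one descent.
There are 285 indicators.
For each fixed i, the pair (π(i), π(i+1)) is a uniformly random ordered pair of distinct values from {1, …, 286}; by symmetry P[π(i) > π(i+1)] = 1/2.
By linearity: E[X] = 285 · (1/2) = (286 − 1) · (1/2) = 285/2 ≈ 142.500.

E[X] = 285/2 = 142.500.


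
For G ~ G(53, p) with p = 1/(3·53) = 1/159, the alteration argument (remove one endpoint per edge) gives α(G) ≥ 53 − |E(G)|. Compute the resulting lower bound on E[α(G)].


E[|E(G)|] = C(53, 2)·p = 1378 · (1/159) = 26/3.
E[α(G)] ≥ n − E[|E(G)|] = 53 − 26/3 = 133/3.
Numerically: ≈ 44.33333.
(This is only a lower bound; the true E[α(G)] may be larger.)

E[α(G)] ≥ 133/3 ≈ 44.33333.


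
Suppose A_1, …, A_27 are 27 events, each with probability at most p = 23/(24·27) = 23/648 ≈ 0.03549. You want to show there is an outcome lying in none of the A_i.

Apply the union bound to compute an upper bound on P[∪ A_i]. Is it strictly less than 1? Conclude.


Union bound: P[∪_{i=1}^{27} A_i] ≤ Σ_i P[A_i] ≤ 27·p = 27·(23/648) = 23/24.
Numerically: 23/24 ≈ 0.95833.
Is 23/24 < 1? YES.
Since P[∪ A_i] ≤ 23/24 < 1, the complement has P[∩ A_i^c] ≥ 1 − 23/24 = 1/24 > 0, so some outcome avoids every A_i.

27·p = 23/24 ≈ 0.95833; existence CERTIFIED by the union bound.


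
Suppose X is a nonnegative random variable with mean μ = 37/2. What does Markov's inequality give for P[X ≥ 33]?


μ = E[X] = 37/2, a = 33.
Markov: P[X ≥ 33] ≤ μ/a = (37/2)/33 = 37/66.
Numerically: ≈ 0.561.
(Since a = 33 > μ = 18.500, the bound 37/66 is < 1 and informative.)

P[X ≥ 33] ≤ 37/66 ≈ 0.561.


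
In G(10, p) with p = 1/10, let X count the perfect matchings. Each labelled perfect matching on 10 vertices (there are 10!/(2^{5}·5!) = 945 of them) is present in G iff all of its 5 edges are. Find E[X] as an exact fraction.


K_10 has 10!/(2^{5}·5!) = 945 labelled perfect matchings.
For each such perfect matching H, let X_H = 1 if all 5 edges of H are present in G. Then P[X_H = 1] = p^{5} = (1/10)^{5} = 1/100000.
By linearity of expectation: E[X] = Σ_H E[X_H] = 945 · p^{5} = 945 · 1/100000 = 189/20000.
Numerically: E[X] ≈ 0.00945.

E[X] = 945 · (1/10)^{5} = 189/20000 ≈ 0.00945.


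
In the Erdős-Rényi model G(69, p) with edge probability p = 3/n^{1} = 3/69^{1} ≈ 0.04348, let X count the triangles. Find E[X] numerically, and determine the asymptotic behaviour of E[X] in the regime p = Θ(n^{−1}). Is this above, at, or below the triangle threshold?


Number of potential triangles: C(69, 3) = 52394.
Each occurs with probability p³ ≈ (0.04348)³ ≈ 8.218953e-05.
By linearity: E[X] = C(69, 3)·p³ ≈ 52394 · 8.218953e-05 ≈ 4.3062.
Here α = 1, so p = 3/n is exactly at the triangle threshold p ~ 1/n. Asymptotically E[X] → c³/6 = 3³/6 = 9/2 ≈ 4.5000, a bounded constant. In this regime the triangle count is asymptotically Poisson(c³/6).

E[X] ≈ 4.3062; in regime p = Θ(1/n^{1}) E[X] stays bounded (at the triangle threshold p ~ 1/n).


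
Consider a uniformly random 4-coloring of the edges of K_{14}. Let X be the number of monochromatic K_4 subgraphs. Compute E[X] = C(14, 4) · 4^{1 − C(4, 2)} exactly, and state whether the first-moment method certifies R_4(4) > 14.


E[X] = C(14, 4) · 4^{1 − 6} = 1001 · 4^{−5} = 1001/1024.
As a reduced fraction: E[X] = 1001/1024 ≈ 0.97754.
Is E[X] < 1? YES.
Since E[X] < 1, there exists a 4-coloring of K_{14} with no monochromatic K_4; hence R_4(4) > 14.

E[X] = 1001/1024 ≈ 0.97754; E[X] < 1, so R_4(4) > 14.


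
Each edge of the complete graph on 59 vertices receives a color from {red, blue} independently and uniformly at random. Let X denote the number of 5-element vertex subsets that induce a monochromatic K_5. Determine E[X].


Let X = Σ_S X_S over the C(59, 5) = 5006386 subsets S of size 5, where X_S = 1 if the K_5 on S is monochromatic.
For a fixed S, the K_5 on S has C(5, 2) = 10 edges. P[all 10 edges red] = (1/2)^10, and likewise for blue, so P[monochromatic] = 2·(1/2)^10 = 2^{1 − 10} = 1/512.
By linearity of expectation: E[X] = C(59, 5) · 2^{1 − 10} = 5006386 · 1/512 = 2503193/256.
Numerically: E[X] ≈ 9778.09766.

E[X] = C(59,5)·2^(1−C(5,2)) = 2503193/256 ≈ 9778.09766.


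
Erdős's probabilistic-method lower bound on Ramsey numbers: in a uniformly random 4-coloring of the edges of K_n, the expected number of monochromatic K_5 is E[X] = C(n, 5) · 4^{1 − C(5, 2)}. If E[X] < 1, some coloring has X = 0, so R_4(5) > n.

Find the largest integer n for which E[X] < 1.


We need C(n, 5) · 4^{1 − 10} < 1, i.e. C(n, 5) < 4^{10 − 1} = 262144.
Check values of n near the boundary:
  n = 32: C(32, 5) = 201376; 201376 < 262144? YES
  n = 33: C(33, 5) = 237336; 237336 < 262144? YES
  n = 34: C(34, 5) = 278256; 278256 < 262144? NO
The largest n with C(n, 5) < 262144 is n = 33 (where E[X] = 29667/32768 ≈ 0.90536). Hence R_4(5) > 33, i.e. R_4(5) ≥ 34.

Largest n = 33; hence R_4(5) > 33.


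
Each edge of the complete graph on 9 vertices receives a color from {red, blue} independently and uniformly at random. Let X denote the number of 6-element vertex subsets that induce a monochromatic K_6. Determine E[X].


Let X = Σ_S X_S over the C(9, 6) = 84 subsets S of size 6, where X_S = 1 if the K_6 on S is monochromatic.
For a fixed S, the K_6 on S has C(6, 2) = 15 edges. P[all 15 edges red] = (1/2)^15, and likewise for blue, so P[monochromatic] = 2·(1/2)^15 = 2^{1 − 15} = 1/16384.
By linearity: E[X] = C(9, 6) · 2^{1 − 15} = 84 · 1/16384 = 21/4096.
Numerically: E[X] ≈ 0.005127.

E[X] = C(9,6)·2^(1−C(6,2)) = 21/4096 ≈ 0.005127.


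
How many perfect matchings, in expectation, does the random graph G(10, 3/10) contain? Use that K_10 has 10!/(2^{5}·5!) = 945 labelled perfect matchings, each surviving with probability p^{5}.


K_10 has 10!/(2^{5}·5!) = 945 labelled perfect matchings.
For each such perfect matching H, let X_H = 1 if all 5 edges of H are present in G. Then P[X_H = 1] = p^{5} = (3/10)^{5} = 243/100000.
By linearity: E[X] = Σ_H E[X_H] = 945 · p^{5} = 945 · 243/100000 = 45927/20000.
Numerically: E[X] ≈ 2.29635.

E[X] = 945 · (3/10)^{5} = 45927/20000 ≈ 2.29635.


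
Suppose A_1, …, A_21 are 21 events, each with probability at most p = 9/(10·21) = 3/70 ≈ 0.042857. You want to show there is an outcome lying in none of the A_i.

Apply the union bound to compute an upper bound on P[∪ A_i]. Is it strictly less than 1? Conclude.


Union bound: P[∪_{i=1}^{21} A_i] ≤ Σ_i P[A_i] ≤ 21·p = 21·(3/70) = 9/10.
Numerically: 9/10 ≈ 0.900000.
Is 9/10 < 1? YES.
Since P[∪ A_i] ≤ 9/10 < 1, the complement has P[∩ A_i^c] ≥ 1 − 9/10 = 1/10 > 0, so some outcome avoids every A_i.

21·p = 9/10 ≈ 0.900000; existence CERTIFIED by the union bound.


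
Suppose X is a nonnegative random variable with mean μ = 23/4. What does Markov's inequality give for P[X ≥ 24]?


μ = E[X] = 23/4, a = 24.
Markov: P[X ≥ 24] ≤ μ/a = (23/4)/24 = 23/96.
Numerically: ≈ 0.240.
(Since a = 24 > μ = 5.750, the bound 23/96 is < 1 and informative.)

P[X ≥ 24] ≤ 23/96 ≈ 0.240.


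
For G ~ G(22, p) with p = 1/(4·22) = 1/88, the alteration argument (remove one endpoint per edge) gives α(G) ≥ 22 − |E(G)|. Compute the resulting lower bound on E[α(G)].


E[|E(G)|] = C(22, 2)·p = 231 · (1/88) = 21/8.
E[α(G)] ≥ n − E[|E(G)|] = 22 − 21/8 = 155/8.
Numerically: ≈ 19.3750.
(This is only a lower bound; the true E[α(G)] may be larger.)

E[α(G)] ≥ 155/8 ≈ 19.3750.


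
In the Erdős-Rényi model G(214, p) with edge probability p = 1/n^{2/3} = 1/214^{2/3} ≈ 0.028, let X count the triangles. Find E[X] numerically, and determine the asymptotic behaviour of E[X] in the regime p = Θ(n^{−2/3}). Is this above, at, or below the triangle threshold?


Number of potential triangles: C(214, 3) = 1610564.
Each occurs with probability p³ ≈ (0.028)³ ≈ 2.18360e-05.
By linearity: E[X] = C(214, 3)·p³ ≈ 1610564 · 2.18360e-05 ≈ 35.168.
Since α = 2/3 < 1, p = c/n^{2/3} ≫ 1/n is above the triangle threshold p ~ 1/n. Asymptotically E[X] ~ (c³/6)·n^{3(1−α)} = (1³/6)·n^{1} → ∞; triangles are abundant w.h.p.

E[X] ≈ 35.168; in regime p = Θ(1/n^{2/3}) E[X] diverges (above the triangle threshold p ~ 1/n).


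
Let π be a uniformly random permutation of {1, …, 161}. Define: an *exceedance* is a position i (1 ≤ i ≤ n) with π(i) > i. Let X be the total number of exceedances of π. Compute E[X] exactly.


Write X = Σ_{i=1}^{161} X_i, where X_i = 1_{π(i) > i}.
For each fixed i, π(i) is uniform over {1, …, 161} (marginal of a uniform permutation), so P[π(i) > i] = (n − i)/n. Summing: Σ_{i=1}^{161} (n − i)/n = (0 + 1 + … + 160)/161 = 161(161 − 1)/(2·161) = (161 − 1)/2.
Hence E[X] = Σ_{i=1}^{161} (161 − i)/161 = 80 ≈ 80.00000.

E[X] = 80 = 80.00000.


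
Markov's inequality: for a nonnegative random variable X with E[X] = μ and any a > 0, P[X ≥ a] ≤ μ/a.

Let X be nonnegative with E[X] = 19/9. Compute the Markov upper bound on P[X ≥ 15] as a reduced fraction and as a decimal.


μ = E[X] = 19/9, a = 15.
Markov: P[X ≥ 15] ≤ μ/a = (19/9)/15 = 19/135.
Numerically: ≈ 0.1407.
(Since a = 15 > μ = 2.1111, the bound 19/135 is < 1 and informative.)

P[X ≥ 15] ≤ 19/135 ≈ 0.1407.


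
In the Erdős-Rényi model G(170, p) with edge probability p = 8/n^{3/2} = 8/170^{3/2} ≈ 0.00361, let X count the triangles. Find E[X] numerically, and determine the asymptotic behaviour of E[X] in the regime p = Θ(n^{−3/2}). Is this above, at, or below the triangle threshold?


Number of potential triangles: C(170, 3) = 804440.
Each occurs with probability p³ ≈ (0.00361)³ ≈ 4.70164e-08.
By linearity: E[X] = C(170, 3)·p³ ≈ 804440 · 4.70164e-08 ≈ 0.038.
Since α = 3/2 > 1, p = c/n^{3/2} = o(1/n) is below the triangle threshold p ~ 1/n. Asymptotically E[X] ~ (c³/6)·n^{3(1−α)} = (8³/6)·n^{-1.5} → 0, so by Markov's inequality G has no triangles w.h.p.

E[X] ≈ 0.038; in regime p = Θ(1/n^{3/2}) E[X] tends to 0 (below the triangle threshold p ~ 1/n).


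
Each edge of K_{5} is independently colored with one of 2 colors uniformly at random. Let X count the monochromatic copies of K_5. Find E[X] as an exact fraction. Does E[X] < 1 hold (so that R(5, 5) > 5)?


E[X] = C(5, 5) · 2^{1 − 10} = 1 · 2^{−9} = 1/512.
As a reduced fraction: E[X] = 1/512 ≈ 0.002.
Is E[X] < 1? YES.
Since E[X] < 1, there exists a 2-coloring of K_{5} with no monochromatic K_5; hence R(5, 5) > 5.

E[X] = 1/512 ≈ 0.002; E[X] < 1, so R(5, 5) > 5.


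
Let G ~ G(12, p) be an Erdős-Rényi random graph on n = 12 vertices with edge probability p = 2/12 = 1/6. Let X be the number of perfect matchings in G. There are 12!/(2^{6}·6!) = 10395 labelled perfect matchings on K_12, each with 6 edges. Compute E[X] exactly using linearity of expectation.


K_12 has 12!/(2^{6}·6!) = 10395 labelled perfect matchings.
For each such perfect matching H, let X_H = 1 if all 6 edges of H are present in G. Then P[X_H = 1] = p^{6} = (1/6)^{6} = 1/46656.
By linearity: E[X] = Σ_H E[X_H] = 10395 · p^{6} = 10395 · 1/46656 = 385/1728.
Numerically: E[X] ≈ 0.2228.

E[X] = 10395 · (1/6)^{6} = 385/1728 ≈ 0.2228.


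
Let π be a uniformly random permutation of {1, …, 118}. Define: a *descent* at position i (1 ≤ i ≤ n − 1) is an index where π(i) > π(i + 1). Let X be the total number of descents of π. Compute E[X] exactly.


Write X = Σ X_I over i = 1, …, 117, with X_I the indicator of one descent.
There are 117 indicators.
For each fixed i, the pair (π(i), π(i+1)) is a uniformly random ordered pair of distinct values from {1, …, 118}; by symmetry P[π(i) > π(i+1)] = 1/2.
By linearity: E[X] = 117 · (1/2) = (118 − 1) · (1/2) = 117/2 ≈ 58.500000.

E[X] = 117/2 = 58.500000.


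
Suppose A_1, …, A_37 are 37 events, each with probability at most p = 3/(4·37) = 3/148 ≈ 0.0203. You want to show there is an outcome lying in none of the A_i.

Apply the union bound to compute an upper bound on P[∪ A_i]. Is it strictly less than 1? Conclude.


Union bound: P[∪_{i=1}^{37} A_i] ≤ Σ_i P[A_i] ≤ 37·p = 37·(3/148) = 3/4.
Numerically: 3/4 ≈ 0.7500.
Is 3/4 < 1? YES.
Since P[∪ A_i] ≤ 3/4 < 1, the complement has P[∩ A_i^c] ≥ 1 − 3/4 = 1/4 > 0, so some outcome avoids every A_i.

37·p = 3/4 ≈ 0.7500; existence CERTIFIED by the union bound.


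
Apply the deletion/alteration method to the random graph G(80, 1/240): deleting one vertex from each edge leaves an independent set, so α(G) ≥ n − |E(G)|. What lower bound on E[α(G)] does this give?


E[|E(G)|] = C(80, 2)·p = 3160 · (1/240) = 79/6.
E[α(G)] ≥ n − E[|E(G)|] = 80 − 79/6 = 401/6.
Numerically: ≈ 66.833333.
(This is only a lower bound; the true E[α(G)] may be larger.)

E[α(G)] ≥ 401/6 ≈ 66.833333.


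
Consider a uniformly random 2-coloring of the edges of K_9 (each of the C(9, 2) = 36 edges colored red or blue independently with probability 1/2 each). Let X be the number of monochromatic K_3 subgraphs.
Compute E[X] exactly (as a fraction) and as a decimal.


Let X = Σ_S X_S over the C(9, 3) = 84 subsets S of size 3, where X_S = 1 if the K_3 on S is monochromatic.
For a fixed S, the K_3 on S has C(3, 2) = 3 edges. P[all 3 edges red] = (1/2)^3, and likewise for blue, so P[monochromatic] = 2·(1/2)^3 = 2^{1 − 3} = 1/4.
By linearity of expectation: E[X] = C(9, 3) · 2^{1 − 3} = 84 · 1/4 = 21.
Numerically: E[X] ≈ 21.0000.

E[X] = C(9,3)·2^(1−C(3,2)) = 21 ≈ 21.0000.


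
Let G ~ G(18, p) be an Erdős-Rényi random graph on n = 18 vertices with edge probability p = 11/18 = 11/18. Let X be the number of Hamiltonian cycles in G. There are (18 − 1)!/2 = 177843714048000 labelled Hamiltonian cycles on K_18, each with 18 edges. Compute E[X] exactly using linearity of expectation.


K_18 has (18 − 1)!/2 = 177843714048000 labelled Hamiltonian cycles.
For each such Hamiltonian cycle H, let X_H = 1 if all 18 edges of H are present in G. Then P[X_H = 1] = p^{18} = (11/18)^{18} = 5559917313492231481/39346408075296537575424.
By linearity of expectation: E[X] = Σ_H E[X_H] = 177843714048000 · p^{18} = 177843714048000 · 5559917313492231481/39346408075296537575424 = 82786473808235140223154875/3294258113514384.
Numerically: E[X] ≈ 2.51305e+10.

E[X] = 177843714048000 · (11/18)^{18} = 82786473808235140223154875/3294258113514384 ≈ 2.51305e+10.


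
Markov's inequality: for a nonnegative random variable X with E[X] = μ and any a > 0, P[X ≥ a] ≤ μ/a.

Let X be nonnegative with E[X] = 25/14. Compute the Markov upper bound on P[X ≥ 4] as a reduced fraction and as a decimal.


μ = E[X] = 25/14, a = 4.
Markov: P[X ≥ 4] ≤ μ/a = (25/14)/4 = 25/56.
Numerically: ≈ 0.44643.
(Since a = 4 > μ = 1.78571, the bound 25/56 is < 1 and informative.)

P[X ≥ 4] ≤ 25/56 ≈ 0.44643.


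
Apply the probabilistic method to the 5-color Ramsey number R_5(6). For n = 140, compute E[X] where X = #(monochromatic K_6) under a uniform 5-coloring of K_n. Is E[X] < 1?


E[X] = C(140, 6) · 5^{1 − 15} = 9381724380 · 5^{−14} = 9381724380/6103515625.
As a reduced fraction: E[X] = 1876344876/1220703125 ≈ 1.537.
Is E[X] < 1? NO.
Since E[X] ≥ 1, the first-moment bound is inconclusive at n = 140; it does NOT by itself certify R_5(6) > 140.

E[X] = 1876344876/1220703125 ≈ 1.537; E[X] ≥ 1; first-moment method inconclusive here.


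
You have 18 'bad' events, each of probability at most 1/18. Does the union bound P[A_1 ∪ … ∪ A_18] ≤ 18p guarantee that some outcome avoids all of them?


Union bound: P[∪_{i=1}^{18} A_i] ≤ Σ_i P[A_i] ≤ 18·p = 18·(1/18) = 1.
Numerically: 1 ≈ 1.00000.
Is 1 < 1? NO.
Since the bound 1 is ≥ 1, the union bound is uninformative here; it does NOT by itself certify existence.

18·p = 1 ≈ 1.00000; existence NOT certified by the union bound.


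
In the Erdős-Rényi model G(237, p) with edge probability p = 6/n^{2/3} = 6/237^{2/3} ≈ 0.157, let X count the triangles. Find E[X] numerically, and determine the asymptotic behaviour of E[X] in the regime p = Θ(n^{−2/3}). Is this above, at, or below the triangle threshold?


Number of potential triangles: C(237, 3) = 2190670.
Each occurs with probability p³ ≈ (0.157)³ ≈ 3.84554e-03.
By linearity: E[X] = C(237, 3)·p³ ≈ 2190670 · 3.84554e-03 ≈ 8424.304.
Since α = 2/3 < 1, p = c/n^{2/3} ≫ 1/n is above the triangle threshold p ~ 1/n. Asymptotically E[X] ~ (c³/6)·n^{3(1−α)} = (6³/6)·n^{1} → ∞; triangles are abundant w.h.p.

E[X] ≈ 8424.304; in regime p = Θ(1/n^{2/3}) E[X] diverges (above the triangle threshold p ~ 1/n).


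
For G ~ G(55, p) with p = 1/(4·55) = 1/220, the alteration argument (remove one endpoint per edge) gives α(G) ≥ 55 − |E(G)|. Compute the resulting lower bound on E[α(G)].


E[|E(G)|] = C(55, 2)·p = 1485 · (1/220) = 27/4.
E[α(G)] ≥ n − E[|E(G)|] = 55 − 27/4 = 193/4.
Numerically: ≈ 48.250.
(This is only a lower bound; the true E[α(G)] may be larger.)

E[α(G)] ≥ 193/4 ≈ 48.250.


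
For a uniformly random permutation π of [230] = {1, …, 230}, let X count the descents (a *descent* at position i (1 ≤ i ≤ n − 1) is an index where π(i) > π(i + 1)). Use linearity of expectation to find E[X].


Write X = Σ X_I over i = 1, …, 229, with X_I the indicator of one descent.
There are 229 indicators.
For each fixed i, the pair (π(i), π(i+1)) is a uniformly random ordered pair of distinct values from {1, …, 230}; by symmetry P[π(i) > π(i+1)] = 1/2.
By linearity: E[X] = 229 · (1/2) = (230 − 1) · (1/2) = 229/2 ≈ 114.500.

E[X] = 229/2 = 114.500.


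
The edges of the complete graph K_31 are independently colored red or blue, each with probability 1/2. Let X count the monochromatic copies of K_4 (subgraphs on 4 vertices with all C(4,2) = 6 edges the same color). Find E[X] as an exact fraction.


Let X = Σ_S X_S over the C(31, 4) = 31465 subsets S of size 4, where X_S = 1 if the K_4 on S is monochromatic.
For a fixed S, the K_4 on S has C(4, 2) = 6 edges. P[all 6 edges red] = (1/2)^6, and likewise for blue, so P[monochromatic] = 2·(1/2)^6 = 2^{1 − 6} = 1/32.
Summing: E[X] = C(31, 4) · 2^{1 − 6} = 31465 · 1/32 = 31465/32.
Numerically: E[X] ≈ 983.28125.

E[X] = C(31,4)·2^(1−C(4,2)) = 31465/32 ≈ 983.28125.


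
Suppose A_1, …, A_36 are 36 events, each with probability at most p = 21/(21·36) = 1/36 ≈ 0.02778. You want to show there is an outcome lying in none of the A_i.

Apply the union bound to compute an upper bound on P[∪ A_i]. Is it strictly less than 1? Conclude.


Union bound: P[∪_{i=1}^{36} A_i] ≤ Σ_i P[A_i] ≤ 36·p = 36·(1/36) = 1.
Numerically: 1 ≈ 1.00000.
Is 1 < 1? NO.
Since the bound 1 is ≥ 1, the union bound is uninformative here; it does NOT by itself certify existence.

36·p = 1 ≈ 1.00000; existence NOT certified by the union bound.


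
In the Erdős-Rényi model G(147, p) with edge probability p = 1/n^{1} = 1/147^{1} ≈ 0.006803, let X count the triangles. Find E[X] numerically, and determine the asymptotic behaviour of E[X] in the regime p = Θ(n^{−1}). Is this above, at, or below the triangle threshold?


Number of potential triangles: C(147, 3) = 518665.
Each occurs with probability p³ ≈ (0.006803)³ ≈ 3.148096e-07.
By linearity: E[X] = C(147, 3)·p³ ≈ 518665 · 3.148096e-07 ≈ 0.1633.
Here α = 1, so p = 1/n is exactly at the triangle threshold p ~ 1/n. Asymptotically E[X] → c³/6 = 1³/6 = 1/6 ≈ 0.1667, a bounded constant. In this regime the triangle count is asymptotically Poisson(c³/6).

E[X] ≈ 0.1633; in regime p = Θ(1/n^{1}) E[X] stays bounded (at the triangle threshold p ~ 1/n).


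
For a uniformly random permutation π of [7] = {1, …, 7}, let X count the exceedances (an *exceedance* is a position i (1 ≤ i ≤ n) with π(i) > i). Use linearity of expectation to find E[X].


Write X = Σ_{i=1}^{7} X_i, where X_i = 1_{π(i) > i}.
For each fixed i, π(i) is uniform over {1, …, 7} (marginal of a uniform permutation), so P[π(i) > i] = (n − i)/n. Summing: Σ_{i=1}^{7} (n − i)/n = (0 + 1 + … + 6)/7 = 7(7 − 1)/(2·7) = (7 − 1)/2.
Hence E[X] = Σ_{i=1}^{7} (7 − i)/7 = 3 ≈ 3.0000.

E[X] = 3 = 3.0000.


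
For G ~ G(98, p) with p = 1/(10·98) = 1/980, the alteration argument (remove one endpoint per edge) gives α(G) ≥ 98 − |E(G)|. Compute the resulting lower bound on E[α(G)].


E[|E(G)|] = C(98, 2)·p = 4753 · (1/980) = 97/20.
E[α(G)] ≥ n − E[|E(G)|] = 98 − 97/20 = 1863/20.
Numerically: ≈ 93.150.
(This is only a lower bound; the true E[α(G)] may be larger.)

E[α(G)] ≥ 1863/20 ≈ 93.150.


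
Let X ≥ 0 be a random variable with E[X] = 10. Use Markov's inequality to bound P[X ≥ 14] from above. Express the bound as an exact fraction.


μ = E[X] = 10, a = 14.
Markov: P[X ≥ 14] ≤ μ/a = (10)/14 = 5/7.
Numerically: ≈ 0.71429.
(Since a = 14 > μ = 10.00000, the bound 5/7 is < 1 and informative.)

P[X ≥ 14] ≤ 5/7 ≈ 0.71429.


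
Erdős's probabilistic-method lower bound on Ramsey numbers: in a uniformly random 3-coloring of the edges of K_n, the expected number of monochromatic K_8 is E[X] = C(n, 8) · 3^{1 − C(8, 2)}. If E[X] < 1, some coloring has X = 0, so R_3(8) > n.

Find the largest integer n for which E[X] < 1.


We need C(n, 8) · 3^{1 − 28} < 1, i.e. C(n, 8) < 3^{28 − 1} = 7625597484987.
Check values of n near the boundary:
  n = 150: C(150, 8) = 5257211409450; 5257211409450 < 7625597484987? YES
  n = 151: C(151, 8) = 5551321138650; 5551321138650 < 7625597484987? YES
  n = 152: C(152, 8) = 5859727868575; 5859727868575 < 7625597484987? YES
  n = 153: C(153, 8) = 6183023199255; 6183023199255 < 7625597484987? YES
  n = 154: C(154, 8) = 6521818990995; 6521818990995 < 7625597484987? YES
  n = 155: C(155, 8) = 6876747915675; 6876747915675 < 7625597484987? YES
  n = 156: C(156, 8) = 7248464019225; 7248464019225 < 7625597484987? YES
  n = 157: C(157, 8) = 7637643295425; 7637643295425 < 7625597484987? NO
  n = 158: C(158, 8) = 8044984271181; 8044984271181 < 7625597484987? NO
  n = 159: C(159, 8) = 8471208603429; 8471208603429 < 7625597484987? NO
The largest n with C(n, 8) < 7625597484987 is n = 156 (where E[X] = 805384891025/847288609443 ≈ 0.950544). Hence R_3(8) > 156, i.e. R_3(8) ≥ 157.

Largest n = 156; hence R_3(8) > 156.


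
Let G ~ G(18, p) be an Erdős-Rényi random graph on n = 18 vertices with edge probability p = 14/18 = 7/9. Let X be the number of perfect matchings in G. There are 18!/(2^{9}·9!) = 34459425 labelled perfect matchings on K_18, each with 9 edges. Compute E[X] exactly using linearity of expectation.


K_18 has 18!/(2^{9}·9!) = 34459425 labelled perfect matchings.
For each such perfect matching H, let X_H = 1 if all 9 edges of H are present in G. Then P[X_H = 1] = p^{9} = (7/9)^{9} = 40353607/387420489.
Summing the indicators: E[X] = Σ_H E[X_H] = 34459425 · p^{9} = 34459425 · 40353607/387420489 = 17167433257975/4782969.
Numerically: E[X] ≈ 3.589e+06.

E[X] = 34459425 · (7/9)^{9} = 17167433257975/4782969 ≈ 3.589e+06.


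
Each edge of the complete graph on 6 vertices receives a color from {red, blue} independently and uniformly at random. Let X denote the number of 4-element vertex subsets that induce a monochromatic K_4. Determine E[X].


Let X = Σ_S X_S over the C(6, 4) = 15 subsets S of size 4, where X_S = 1 if the K_4 on S is monochromatic.
For a fixed S, the K_4 on S has C(4, 2) = 6 edges. P[all 6 edges red] = (1/2)^6, and likewise for blue, so P[monochromatic] = 2·(1/2)^6 = 2^{1 − 6} = 1/32.
Summing: E[X] = C(6, 4) · 2^{1 − 6} = 15 · 1/32 = 15/32.
Numerically: E[X] ≈ 0.468750.

E[X] = C(6,4)·2^(1−C(4,2)) = 15/32 ≈ 0.468750.


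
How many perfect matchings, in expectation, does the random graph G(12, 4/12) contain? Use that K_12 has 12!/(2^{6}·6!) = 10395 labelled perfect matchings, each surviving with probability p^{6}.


K_12 has 12!/(2^{6}·6!) = 10395 labelled perfect matchings.
For each such perfect matching H, let X_H = 1 if all 6 edges of H are present in G. Then P[X_H = 1] = p^{6} = (1/3)^{6} = 1/729.
Summing the indicators: E[X] = Σ_H E[X_H] = 10395 · p^{6} = 10395 · 1/729 = 385/27.
Numerically: E[X] ≈ 14.259.

E[X] = 10395 · (1/3)^{6} = 385/27 ≈ 14.259.


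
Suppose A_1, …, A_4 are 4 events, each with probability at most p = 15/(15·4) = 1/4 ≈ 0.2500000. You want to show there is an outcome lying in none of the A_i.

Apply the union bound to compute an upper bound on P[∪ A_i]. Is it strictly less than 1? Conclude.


Union bound: P[∪_{i=1}^{4} A_i] ≤ Σ_i P[A_i] ≤ 4·p = 4·(1/4) = 1.
Numerically: 1 ≈ 1.0000000.
Is 1 < 1? NO.
Since the bound 1 is ≥ 1, the union bound is uninformative here; it does NOT by itself certify existence.

4·p = 1 ≈ 1.0000000; existence NOT certified by the union bound.


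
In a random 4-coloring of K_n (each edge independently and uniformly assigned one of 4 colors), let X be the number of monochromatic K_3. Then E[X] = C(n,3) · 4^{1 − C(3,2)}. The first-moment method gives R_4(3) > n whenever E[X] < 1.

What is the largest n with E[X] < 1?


We need C(n, 3) · 4^{1 − 3} < 1, i.e. C(n, 3) < 4^{3 − 1} = 16.
Check values of n near the boundary:
  n = 3: C(3, 3) = 1; 1 < 16? YES
  n = 4: C(4, 3) = 4; 4 < 16? YES
  n = 5: C(5, 3) = 10; 10 < 16? YES
  n = 6: C(6, 3) = 20; 20 < 16? NO
  n = 7: C(7, 3) = 35; 35 < 16? NO
The largest n with C(n, 3) < 16 is n = 5 (where E[X] = 5/8 ≈ 0.6250000). Hence R_4(3) > 5, i.e. R_4(3) ≥ 6.

Largest n = 5; hence R_4(3) > 5.


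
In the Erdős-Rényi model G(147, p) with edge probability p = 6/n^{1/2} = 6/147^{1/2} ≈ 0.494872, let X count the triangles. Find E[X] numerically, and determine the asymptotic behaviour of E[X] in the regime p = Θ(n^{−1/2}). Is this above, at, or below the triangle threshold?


Number of potential triangles: C(147, 3) = 518665.
Each occurs with probability p³ ≈ (0.494872)³ ≈ 1.21193059e-01.
By linearity: E[X] = C(147, 3)·p³ ≈ 518665 · 1.21193059e-01 ≈ 62858.598165.
Since α = 1/2 < 1, p = c/n^{1/2} ≫ 1/n is above the triangle threshold p ~ 1/n. Asymptotically E[X] ~ (c³/6)·n^{3(1−α)} = (6³/6)·n^{1.5} → ∞; triangles are abundant w.h.p.

E[X] ≈ 62858.598165; in regime p = Θ(1/n^{1/2}) E[X] diverges (above the triangle threshold p ~ 1/n).


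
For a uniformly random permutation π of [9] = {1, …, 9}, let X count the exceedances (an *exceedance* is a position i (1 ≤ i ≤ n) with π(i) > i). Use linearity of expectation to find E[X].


Write X = Σ_{i=1}^{9} X_i, where X_i = 1_{π(i) > i}.
For each fixed i, π(i) is uniform over {1, …, 9} (marginal of a uniform permutation), so P[π(i) > i] = (n − i)/n. Summing: Σ_{i=1}^{9} (n − i)/n = (0 + 1 + … + 8)/9 = 9(9 − 1)/(2·9) = (9 − 1)/2.
Hence E[X] = Σ_{i=1}^{9} (9 − i)/9 = 4 ≈ 4.0000.

E[X] = 4 = 4.0000.


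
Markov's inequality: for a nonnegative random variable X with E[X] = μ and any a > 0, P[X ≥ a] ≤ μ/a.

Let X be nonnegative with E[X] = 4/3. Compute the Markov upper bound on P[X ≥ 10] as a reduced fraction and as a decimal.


μ = E[X] = 4/3, a = 10.
Markov: P[X ≥ 10] ≤ μ/a = (4/3)/10 = 2/15.
Numerically: ≈ 0.13333.
(Since a = 10 > μ = 1.33333, the bound 2/15 is < 1 and informative.)

P[X ≥ 10] ≤ 2/15 ≈ 0.13333.


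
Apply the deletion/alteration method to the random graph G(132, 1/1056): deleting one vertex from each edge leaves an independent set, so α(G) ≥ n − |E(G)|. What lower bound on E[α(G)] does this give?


E[|E(G)|] = C(132, 2)·p = 8646 · (1/1056) = 131/16.
E[α(G)] ≥ n − E[|E(G)|] = 132 − 131/16 = 1981/16.
Numerically: ≈ 123.812500.
(This is only a lower bound; the true E[α(G)] may be larger.)

E[α(G)] ≥ 1981/16 ≈ 123.812500.


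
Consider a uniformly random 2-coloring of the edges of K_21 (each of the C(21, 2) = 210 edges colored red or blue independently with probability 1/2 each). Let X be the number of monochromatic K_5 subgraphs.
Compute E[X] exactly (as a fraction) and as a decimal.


Let X = Σ_S X_S over the C(21, 5) = 20349 subsets S of size 5, where X_S = 1 if the K_5 on S is monochromatic.
For a fixed S, the K_5 on S has C(5, 2) = 10 edges. P[all 10 edges red] = (1/2)^10, and likewise for blue, so P[monochromatic] = 2·(1/2)^10 = 2^{1 − 10} = 1/512.
By linearity: E[X] = C(21, 5) · 2^{1 − 10} = 20349 · 1/512 = 20349/512.
Numerically: E[X] ≈ 39.7441.

E[X] = C(21,5)·2^(1−C(5,2)) = 20349/512 ≈ 39.7441.


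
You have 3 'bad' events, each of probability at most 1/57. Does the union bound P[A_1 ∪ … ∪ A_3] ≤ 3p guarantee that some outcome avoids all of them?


Union bound: P[∪_{i=1}^{3} A_i] ≤ Σ_i P[A_i] ≤ 3·p = 3·(1/57) = 1/19.
Numerically: 1/19 ≈ 0.0526.
Is 1/19 < 1? YES.
Since P[∪ A_i] ≤ 1/19 < 1, the complement has P[∩ A_i^c] ≥ 1 − 1/19 = 18/19 > 0, so some outcome avoids every A_i.

3·p = 1/19 ≈ 0.0526; existence CERTIFIED by the union bound.


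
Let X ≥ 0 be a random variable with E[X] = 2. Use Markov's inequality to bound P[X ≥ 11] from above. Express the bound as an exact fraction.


μ = E[X] = 2, a = 11.
Markov: P[X ≥ 11] ≤ μ/a = (2)/11 = 2/11.
Numerically: ≈ 0.182.
(Since a = 11 > μ = 2.000, the bound 2/11 is < 1 and informative.)

P[X ≥ 11] ≤ 2/11 ≈ 0.182.


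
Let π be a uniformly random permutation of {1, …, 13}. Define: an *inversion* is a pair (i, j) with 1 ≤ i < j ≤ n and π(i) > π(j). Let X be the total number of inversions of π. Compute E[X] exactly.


Write X = Σ X_I over the C(13, 2) = 78 pairs i < j, with X_I the indicator of one inversion.
There are 78 indicators.
For each fixed pair i < j, the values π(i) and π(j) are two distinct elements of {1, …, 13} in uniformly random order; by symmetry P[π(i) > π(j)] = 1/2.
By linearity: E[X] = 78 · (1/2) = C(13, 2) · (1/2) = 78/2 = 39 ≈ 39.00000.

E[X] = 39 = 39.00000.


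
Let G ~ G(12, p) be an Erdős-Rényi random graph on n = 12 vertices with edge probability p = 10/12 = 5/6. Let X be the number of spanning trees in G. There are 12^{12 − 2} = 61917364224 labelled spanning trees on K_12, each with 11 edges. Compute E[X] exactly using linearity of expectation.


K_12 has 12^{12 − 2} = 61917364224 labelled spanning trees.
For each such spanning tree H, let X_H = 1 if all 11 edges of H are present in G. Then P[X_H = 1] = p^{11} = (5/6)^{11} = 48828125/362797056.
By linearity: E[X] = Σ_H E[X_H] = 61917364224 · p^{11} = 61917364224 · 48828125/362797056 = 25000000000/3.
Numerically: E[X] ≈ 8.33333e+09.

E[X] = 61917364224 · (5/6)^{11} = 25000000000/3 ≈ 8.33333e+09.


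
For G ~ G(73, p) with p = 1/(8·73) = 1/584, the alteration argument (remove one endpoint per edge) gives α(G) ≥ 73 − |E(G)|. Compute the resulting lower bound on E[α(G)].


E[|E(G)|] = C(73, 2)·p = 2628 · (1/584) = 9/2.
E[α(G)] ≥ n − E[|E(G)|] = 73 − 9/2 = 137/2.
Numerically: ≈ 68.5000.
(This is only a lower bound; the true E[α(G)] may be larger.)

E[α(G)] ≥ 137/2 ≈ 68.5000.


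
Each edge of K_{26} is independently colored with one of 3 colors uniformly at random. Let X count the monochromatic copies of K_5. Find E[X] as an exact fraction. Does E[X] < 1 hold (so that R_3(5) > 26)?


E[X] = C(26, 5) · 3^{1 − 10} = 65780 · 3^{−9} = 65780/19683.
As a reduced fraction: E[X] = 65780/19683 ≈ 3.342.
Is E[X] < 1? NO.
Since E[X] ≥ 1, the first-moment bound is inconclusive at n = 26; it does NOT by itself certify R_3(5) > 26.

E[X] = 65780/19683 ≈ 3.342; E[X] ≥ 1; first-moment method inconclusive here.


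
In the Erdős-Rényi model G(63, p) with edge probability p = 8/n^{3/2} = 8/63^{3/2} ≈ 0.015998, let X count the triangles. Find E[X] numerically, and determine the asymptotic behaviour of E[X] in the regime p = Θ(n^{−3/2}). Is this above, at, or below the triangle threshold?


Number of potential triangles: C(63, 3) = 39711.
Each occurs with probability p³ ≈ (0.015998)³ ≈ 4.0948452e-06.
By linearity: E[X] = C(63, 3)·p³ ≈ 39711 · 4.0948452e-06 ≈ 0.16261.
Since α = 3/2 > 1, p = c/n^{3/2} = o(1/n) is below the triangle threshold p ~ 1/n. Asymptotically E[X] ~ (c³/6)·n^{3(1−α)} = (8³/6)·n^{-1.5} → 0, so by Markov's inequality G has no triangles w.h.p.

E[X] ≈ 0.16261; in regime p = Θ(1/n^{3/2}) E[X] tends to 0 (below the triangle threshold p ~ 1/n).


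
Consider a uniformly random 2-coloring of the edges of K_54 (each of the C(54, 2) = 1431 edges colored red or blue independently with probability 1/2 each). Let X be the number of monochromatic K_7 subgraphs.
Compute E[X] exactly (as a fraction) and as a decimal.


Let X = Σ_S X_S over the C(54, 7) = 177100560 subsets S of size 7, where X_S = 1 if the K_7 on S is monochromatic.
For a fixed S, the K_7 on S has C(7, 2) = 21 edges. P[all 21 edges red] = (1/2)^21, and likewise for blue, so P[monochromatic] = 2·(1/2)^21 = 2^{1 − 21} = 1/1048576.
Summing: E[X] = C(54, 7) · 2^{1 − 21} = 177100560 · 1/1048576 = 11068785/65536.
Numerically: E[X] ≈ 168.896.

E[X] = C(54,7)·2^(1−C(7,2)) = 11068785/65536 ≈ 168.896.


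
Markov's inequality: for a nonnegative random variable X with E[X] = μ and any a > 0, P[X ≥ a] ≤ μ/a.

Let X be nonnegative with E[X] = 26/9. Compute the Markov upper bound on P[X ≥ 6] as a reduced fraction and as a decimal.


μ = E[X] = 26/9, a = 6.
Markov: P[X ≥ 6] ≤ μ/a = (26/9)/6 = 13/27.
Numerically: ≈ 0.481481.
(Since a = 6 > μ = 2.888889, the bound 13/27 is < 1 and informative.)

P[X ≥ 6] ≤ 13/27 ≈ 0.481481.


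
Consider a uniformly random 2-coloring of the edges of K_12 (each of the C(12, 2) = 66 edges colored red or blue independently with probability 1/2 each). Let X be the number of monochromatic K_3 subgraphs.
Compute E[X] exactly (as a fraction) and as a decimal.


Let X = Σ_S X_S over the C(12, 3) = 220 subsets S of size 3, where X_S = 1 if the K_3 on S is monochromatic.
For a fixed S, the K_3 on S has C(3, 2) = 3 edges. P[all 3 edges red] = (1/2)^3, and likewise for blue, so P[monochromatic] = 2·(1/2)^3 = 2^{1 − 3} = 1/4.
By linearity of expectation: E[X] = C(12, 3) · 2^{1 − 3} = 220 · 1/4 = 55.
Numerically: E[X] ≈ 55.0000.

E[X] = C(12,3)·2^(1−C(3,2)) = 55 ≈ 55.0000.


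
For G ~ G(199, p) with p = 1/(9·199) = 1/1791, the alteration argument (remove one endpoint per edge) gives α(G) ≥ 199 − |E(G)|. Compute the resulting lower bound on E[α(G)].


E[|E(G)|] = C(199, 2)·p = 19701 · (1/1791) = 11.
E[α(G)] ≥ n − E[|E(G)|] = 199 − 11 = 188.
Numerically: ≈ 188.000000.
(This is only a lower bound; the true E[α(G)] may be larger.)

E[α(G)] ≥ 188 ≈ 188.000000.


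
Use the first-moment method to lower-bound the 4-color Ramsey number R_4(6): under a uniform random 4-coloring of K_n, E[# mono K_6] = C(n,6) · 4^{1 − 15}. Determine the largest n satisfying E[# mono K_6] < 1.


We need C(n, 6) · 4^{1 − 15} < 1, i.e. C(n, 6) < 4^{15 − 1} = 268435456.
Check values of n near the boundary:
  n = 73: C(73, 6) = 170230452; 170230452 < 268435456? YES
  n = 74: C(74, 6) = 185250786; 185250786 < 268435456? YES
  n = 75: C(75, 6) = 201359550; 201359550 < 268435456? YES
  n = 76: C(76, 6) = 218618940; 218618940 < 268435456? YES
  n = 77: C(77, 6) = 237093780; 237093780 < 268435456? YES
  n = 78: C(78, 6) = 256851595; 256851595 < 268435456? YES
  n = 79: C(79, 6) = 277962685; 277962685 < 268435456? NO
The largest n with C(n, 6) < 268435456 is n = 78 (where E[X] = 256851595/268435456 ≈ 0.956847). Hence R_4(6) > 78, i.e. R_4(6) ≥ 79.

Largest n = 78; hence R_4(6) > 78.
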